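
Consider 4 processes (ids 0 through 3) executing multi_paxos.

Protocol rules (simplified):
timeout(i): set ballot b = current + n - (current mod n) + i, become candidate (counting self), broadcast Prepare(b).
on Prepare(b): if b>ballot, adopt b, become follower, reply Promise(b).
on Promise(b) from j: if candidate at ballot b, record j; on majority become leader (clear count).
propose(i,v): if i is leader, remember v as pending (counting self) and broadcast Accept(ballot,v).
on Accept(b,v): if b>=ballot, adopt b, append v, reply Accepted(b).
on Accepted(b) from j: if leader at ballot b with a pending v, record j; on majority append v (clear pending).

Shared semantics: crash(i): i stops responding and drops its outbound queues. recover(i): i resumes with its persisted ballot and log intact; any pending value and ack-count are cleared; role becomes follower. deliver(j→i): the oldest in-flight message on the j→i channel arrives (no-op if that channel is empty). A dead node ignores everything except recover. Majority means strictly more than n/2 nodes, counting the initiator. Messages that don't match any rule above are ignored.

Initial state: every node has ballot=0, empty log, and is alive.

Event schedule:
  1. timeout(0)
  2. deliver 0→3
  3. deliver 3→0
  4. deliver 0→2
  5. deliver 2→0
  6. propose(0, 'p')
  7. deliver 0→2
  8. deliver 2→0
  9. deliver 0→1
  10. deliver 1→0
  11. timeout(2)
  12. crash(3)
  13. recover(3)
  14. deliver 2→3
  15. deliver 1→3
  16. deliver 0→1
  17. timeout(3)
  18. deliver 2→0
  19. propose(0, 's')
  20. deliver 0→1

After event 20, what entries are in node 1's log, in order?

step 1 timeout(0): 0={cand,b=4,log=-}
step 2 deliver 0→3: 3={foll,b=4,log=-}
step 3 deliver 3→0: —
step 4 deliver 0→2: 2={foll,b=4,log=-}
step 5 deliver 2→0: 0={lead,b=4,log=-}
step 6 propose(0,'p'): —
step 7 deliver 0→2: 2={foll,b=4,log=p}
step 8 deliver 2→0: —
step 9 deliver 0→1: 1={foll,b=4,log=-}
step 10 deliver 1→0: —
step 11 timeout(2): 2={cand,b=10,log=p}
step 12 crash(3): 3={✗foll,b=4,log=-}
step 13 recover(3): 3={foll,b=4,log=-}
step 14 deliver 2→3: 3={foll,b=10,log=-}
step 15 deliver 1→3: —
step 16 deliver 0→1: 1={foll,b=4,log=p}
step 17 timeout(3): 3={cand,b=15,log=-}
step 18 deliver 2→0: 0={foll,b=10,log=-}
step 19 propose(0,'s'): —
step 20 deliver 0→1: —

p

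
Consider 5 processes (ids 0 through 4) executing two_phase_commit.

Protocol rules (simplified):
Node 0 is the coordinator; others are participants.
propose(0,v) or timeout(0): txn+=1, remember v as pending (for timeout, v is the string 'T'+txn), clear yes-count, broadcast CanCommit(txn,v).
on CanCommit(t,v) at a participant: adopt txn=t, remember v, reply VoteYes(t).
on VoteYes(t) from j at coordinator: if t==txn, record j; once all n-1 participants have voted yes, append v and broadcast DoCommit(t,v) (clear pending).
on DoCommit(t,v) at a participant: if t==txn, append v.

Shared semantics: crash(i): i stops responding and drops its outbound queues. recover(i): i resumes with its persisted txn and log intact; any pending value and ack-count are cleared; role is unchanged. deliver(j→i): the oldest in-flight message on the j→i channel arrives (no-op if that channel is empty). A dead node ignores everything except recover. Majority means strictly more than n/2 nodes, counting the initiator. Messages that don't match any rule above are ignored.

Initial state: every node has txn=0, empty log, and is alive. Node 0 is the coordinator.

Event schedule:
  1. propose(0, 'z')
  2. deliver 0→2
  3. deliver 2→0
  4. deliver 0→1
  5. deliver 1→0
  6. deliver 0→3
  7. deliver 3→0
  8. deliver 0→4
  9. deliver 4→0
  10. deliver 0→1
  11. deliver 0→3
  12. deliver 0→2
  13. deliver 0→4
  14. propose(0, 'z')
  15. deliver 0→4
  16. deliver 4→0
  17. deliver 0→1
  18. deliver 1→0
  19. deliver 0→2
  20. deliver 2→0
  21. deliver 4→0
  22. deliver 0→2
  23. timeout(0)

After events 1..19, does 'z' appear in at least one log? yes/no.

step 1 propose(0,'z'): 0={coor,t=1,log=-}
step 2 deliver 0→2: 2={part,t=1,log=-}
step 3 deliver 2→0: —
step 4 deliver 0→1: 1={part,t=1,log=-}
step 5 deliver 1→0: —
step 6 deliver 0→3: 3={part,t=1,log=-}
step 7 deliver 3→0: —
step 8 deliver 0→4: 4={part,t=1,log=-}
step 9 deliver 4→0: 0={coor,t=1,log=z}
step 10 deliver 0→1: 1={part,t=1,log=z}
step 11 deliver 0→3: 3={part,t=1,log=z}
step 12 deliver 0→2: 2={part,t=1,log=z}
step 13 deliver 0→4: 4={part,t=1,log=z}
step 14 propose(0,'z'): 0={coor,t=2,log=z}
step 15 deliver 0→4: 4={part,t=2,log=z}
step 16 deliver 4→0: —
step 17 deliver 0→1: 1={part,t=2,log=z}
step 18 deliver 1→0: —
step 19 deliver 0→2: 2={part,t=2,log=z}

yes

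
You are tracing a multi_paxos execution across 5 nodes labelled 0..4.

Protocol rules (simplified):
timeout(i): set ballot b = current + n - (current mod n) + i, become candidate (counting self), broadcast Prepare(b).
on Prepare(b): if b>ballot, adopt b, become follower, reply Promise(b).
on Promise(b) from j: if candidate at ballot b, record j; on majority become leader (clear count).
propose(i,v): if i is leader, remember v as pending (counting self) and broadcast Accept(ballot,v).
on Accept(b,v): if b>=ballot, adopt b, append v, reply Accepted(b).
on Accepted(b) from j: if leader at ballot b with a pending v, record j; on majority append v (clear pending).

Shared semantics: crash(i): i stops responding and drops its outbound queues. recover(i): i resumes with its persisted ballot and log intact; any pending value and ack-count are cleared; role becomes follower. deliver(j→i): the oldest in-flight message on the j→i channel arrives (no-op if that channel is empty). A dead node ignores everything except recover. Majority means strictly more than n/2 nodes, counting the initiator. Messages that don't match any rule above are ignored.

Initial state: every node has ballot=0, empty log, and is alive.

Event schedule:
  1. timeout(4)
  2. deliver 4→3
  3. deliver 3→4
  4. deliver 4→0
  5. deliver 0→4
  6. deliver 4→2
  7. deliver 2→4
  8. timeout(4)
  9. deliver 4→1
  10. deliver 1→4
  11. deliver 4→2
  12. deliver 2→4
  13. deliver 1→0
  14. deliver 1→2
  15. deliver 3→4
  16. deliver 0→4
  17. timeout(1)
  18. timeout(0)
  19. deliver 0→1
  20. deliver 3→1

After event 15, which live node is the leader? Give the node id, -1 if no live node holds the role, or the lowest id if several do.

[1] timeout(4) → N4(cand b9 [-])
[2] deliver 4→3 → N3(foll b9 [-])
[3] deliver 3→4 → ∅
[4] deliver 4→0 → N0(foll b9 [-])
[5] deliver 0→4 → N4(lead b9 [-])
[6] deliver 4→2 → N2(foll b9 [-])
[7] deliver 2→4 → ∅
[8] timeout(4) → N4(cand b14 [-])
[9] deliver 4→1 → N1(foll b9 [-])
[10] deliver 1→4 → ∅
[11] deliver 4→2 → N2(foll b14 [-])
[12] deliver 2→4 → ∅
[13] deliver 1→0 → ∅
[14] deliver 1→2 → ∅
[15] deliver 3→4 → ∅

-1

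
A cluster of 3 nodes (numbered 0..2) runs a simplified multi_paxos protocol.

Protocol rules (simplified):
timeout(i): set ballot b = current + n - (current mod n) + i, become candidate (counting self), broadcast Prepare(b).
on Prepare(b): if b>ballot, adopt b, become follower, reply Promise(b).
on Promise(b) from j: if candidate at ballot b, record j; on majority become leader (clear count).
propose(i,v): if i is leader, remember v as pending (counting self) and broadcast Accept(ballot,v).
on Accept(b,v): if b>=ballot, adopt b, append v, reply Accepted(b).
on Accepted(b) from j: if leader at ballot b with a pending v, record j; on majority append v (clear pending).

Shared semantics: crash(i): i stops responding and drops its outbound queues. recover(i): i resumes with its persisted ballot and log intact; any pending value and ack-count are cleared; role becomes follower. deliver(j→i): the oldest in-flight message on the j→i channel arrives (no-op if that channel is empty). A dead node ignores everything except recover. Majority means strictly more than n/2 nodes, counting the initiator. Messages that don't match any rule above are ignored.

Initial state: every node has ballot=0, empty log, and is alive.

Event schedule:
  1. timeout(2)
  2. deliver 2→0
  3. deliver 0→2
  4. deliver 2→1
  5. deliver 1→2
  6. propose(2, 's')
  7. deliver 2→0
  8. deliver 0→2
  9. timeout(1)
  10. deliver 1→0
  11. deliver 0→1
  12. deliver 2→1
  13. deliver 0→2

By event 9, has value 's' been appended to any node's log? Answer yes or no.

after 1 — timeout(2): n2:cand/b5/[-]
after 2 — deliver 2→0: n0:foll/b5/[-]
after 3 — deliver 0→2: n2:lead/b5/[-]
after 4 — deliver 2→1: n1:foll/b5/[-]
after 5 — deliver 1→2: ·
after 6 — propose(2,'s'): ·
after 7 — deliver 2→0: n0:foll/b5/[s]
after 8 — deliver 0→2: n2:lead/b5/[s]
after 9 — timeout(1): n1:cand/b7/[-]

yes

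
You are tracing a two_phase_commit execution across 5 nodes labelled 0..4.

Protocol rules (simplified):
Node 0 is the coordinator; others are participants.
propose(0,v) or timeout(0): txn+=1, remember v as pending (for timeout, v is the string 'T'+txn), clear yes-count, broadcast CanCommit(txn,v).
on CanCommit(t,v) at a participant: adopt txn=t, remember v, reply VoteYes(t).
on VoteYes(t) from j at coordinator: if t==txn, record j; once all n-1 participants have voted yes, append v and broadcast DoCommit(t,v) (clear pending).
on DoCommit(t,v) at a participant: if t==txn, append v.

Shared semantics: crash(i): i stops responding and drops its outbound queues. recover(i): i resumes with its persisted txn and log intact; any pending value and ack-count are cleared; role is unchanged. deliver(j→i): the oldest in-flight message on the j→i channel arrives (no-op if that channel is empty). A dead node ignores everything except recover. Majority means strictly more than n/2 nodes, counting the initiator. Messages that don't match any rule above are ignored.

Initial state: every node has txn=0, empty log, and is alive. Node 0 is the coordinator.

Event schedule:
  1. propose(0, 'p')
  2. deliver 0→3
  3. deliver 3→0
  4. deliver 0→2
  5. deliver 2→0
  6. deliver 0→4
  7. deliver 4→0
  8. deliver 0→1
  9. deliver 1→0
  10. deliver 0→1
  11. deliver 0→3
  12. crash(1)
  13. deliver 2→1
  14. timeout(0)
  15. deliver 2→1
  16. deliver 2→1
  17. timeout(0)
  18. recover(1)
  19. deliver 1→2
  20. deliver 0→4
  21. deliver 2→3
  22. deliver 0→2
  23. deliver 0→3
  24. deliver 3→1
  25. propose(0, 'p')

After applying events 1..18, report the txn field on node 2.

1

[1] propose(0,'p') → N0(coor t1 [-])
[2] deliver 0→3 → N3(part t1 [-])
[3] deliver 3→0 → ∅
[4] deliver 0→2 → N2(part t1 [-])
[5] deliver 2→0 → ∅
[6] deliver 0→4 → N4(part t1 [-])
[7] deliver 4→0 → ∅
[8] deliver 0→1 → N1(part t1 [-])
[9] deliver 1→0 → N0(coor t1 [p])
[10] deliver 0→1 → N1(part t1 [p])
[11] deliver 0→3 → N3(part t1 [p])
[12] crash(1) → N1(✗part t1 [p])
[13] deliver 2→1 → ∅
[14] timeout(0) → N0(coor t2 [p])
[15] deliver 2→1 → ∅
[16] deliver 2→1 → ∅
[17] timeout(0) → N0(coor t3 [p])
[18] recover(1) → N1(part t1 [p])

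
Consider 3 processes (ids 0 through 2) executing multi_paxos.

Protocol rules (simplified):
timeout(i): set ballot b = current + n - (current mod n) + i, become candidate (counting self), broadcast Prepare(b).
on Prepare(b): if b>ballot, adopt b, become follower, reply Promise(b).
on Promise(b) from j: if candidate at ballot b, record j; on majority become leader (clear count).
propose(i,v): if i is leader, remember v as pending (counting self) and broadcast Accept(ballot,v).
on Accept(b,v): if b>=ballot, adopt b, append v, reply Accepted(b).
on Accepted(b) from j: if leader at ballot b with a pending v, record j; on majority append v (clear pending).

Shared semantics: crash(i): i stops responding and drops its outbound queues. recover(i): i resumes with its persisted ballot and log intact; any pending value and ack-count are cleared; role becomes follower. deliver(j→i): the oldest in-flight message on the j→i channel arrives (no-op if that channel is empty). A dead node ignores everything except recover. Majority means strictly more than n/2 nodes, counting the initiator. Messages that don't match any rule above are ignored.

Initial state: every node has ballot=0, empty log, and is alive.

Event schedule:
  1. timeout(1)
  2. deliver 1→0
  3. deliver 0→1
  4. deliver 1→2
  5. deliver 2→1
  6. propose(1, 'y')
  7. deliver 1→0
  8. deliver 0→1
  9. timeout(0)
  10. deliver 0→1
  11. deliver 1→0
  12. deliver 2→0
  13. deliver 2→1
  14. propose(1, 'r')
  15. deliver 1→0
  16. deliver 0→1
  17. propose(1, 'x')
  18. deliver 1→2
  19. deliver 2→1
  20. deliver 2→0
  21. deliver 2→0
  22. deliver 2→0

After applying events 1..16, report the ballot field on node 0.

6

step 1 timeout(1): 1={cand,b=4,log=-}
step 2 deliver 1→0: 0={foll,b=4,log=-}
step 3 deliver 0→1: 1={lead,b=4,log=-}
step 4 deliver 1→2: 2={foll,b=4,log=-}
step 5 deliver 2→1: —
step 6 propose(1,'y'): —
step 7 deliver 1→0: 0={foll,b=4,log=y}
step 8 deliver 0→1: 1={lead,b=4,log=y}
step 9 timeout(0): 0={cand,b=6,log=y}
step 10 deliver 0→1: 1={foll,b=6,log=y}
step 11 deliver 1→0: 0={lead,b=6,log=y}
step 12 deliver 2→0: —
step 13 deliver 2→1: —
step 14 propose(1,'r'): —
step 15 deliver 1→0: —
step 16 deliver 0→1: —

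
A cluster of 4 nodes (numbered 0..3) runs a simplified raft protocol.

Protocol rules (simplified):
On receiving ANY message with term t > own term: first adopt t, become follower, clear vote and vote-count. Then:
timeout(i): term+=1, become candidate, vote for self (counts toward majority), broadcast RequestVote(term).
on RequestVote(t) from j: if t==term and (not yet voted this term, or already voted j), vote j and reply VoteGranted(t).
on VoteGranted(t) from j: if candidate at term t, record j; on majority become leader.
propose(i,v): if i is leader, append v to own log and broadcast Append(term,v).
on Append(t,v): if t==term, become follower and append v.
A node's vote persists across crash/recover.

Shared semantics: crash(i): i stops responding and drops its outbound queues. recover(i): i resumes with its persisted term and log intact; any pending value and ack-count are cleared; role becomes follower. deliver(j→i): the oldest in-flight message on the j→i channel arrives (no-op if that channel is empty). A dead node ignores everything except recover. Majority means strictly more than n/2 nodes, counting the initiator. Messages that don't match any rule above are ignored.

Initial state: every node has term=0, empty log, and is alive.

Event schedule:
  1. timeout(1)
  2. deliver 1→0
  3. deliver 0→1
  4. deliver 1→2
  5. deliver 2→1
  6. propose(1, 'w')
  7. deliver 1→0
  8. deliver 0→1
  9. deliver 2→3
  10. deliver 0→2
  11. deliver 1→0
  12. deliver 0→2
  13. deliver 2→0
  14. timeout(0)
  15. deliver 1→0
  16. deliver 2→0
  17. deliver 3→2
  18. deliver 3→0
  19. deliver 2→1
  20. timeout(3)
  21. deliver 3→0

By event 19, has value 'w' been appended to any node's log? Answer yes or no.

yes

1. timeout(1):  <1:cand t1 ->
2. deliver 1→0:  <0:foll t1 ->
3. deliver 0→1:  nop
4. deliver 1→2:  <2:foll t1 ->
5. deliver 2→1:  <1:lead t1 ->
6. propose(1,'w'):  <1:lead t1 w>
7. deliver 1→0:  <0:foll t1 w>
8. deliver 0→1:  nop
9. deliver 2→3:  nop
10. deliver 0→2:  nop
11. deliver 1→0:  nop
12. deliver 0→2:  nop
13. deliver 2→0:  nop
14. timeout(0):  <0:cand t2 w>
15. deliver 1→0:  nop
16. deliver 2→0:  nop
17. deliver 3→2:  nop
18. deliver 3→0:  nop
19. deliver 2→1:  nop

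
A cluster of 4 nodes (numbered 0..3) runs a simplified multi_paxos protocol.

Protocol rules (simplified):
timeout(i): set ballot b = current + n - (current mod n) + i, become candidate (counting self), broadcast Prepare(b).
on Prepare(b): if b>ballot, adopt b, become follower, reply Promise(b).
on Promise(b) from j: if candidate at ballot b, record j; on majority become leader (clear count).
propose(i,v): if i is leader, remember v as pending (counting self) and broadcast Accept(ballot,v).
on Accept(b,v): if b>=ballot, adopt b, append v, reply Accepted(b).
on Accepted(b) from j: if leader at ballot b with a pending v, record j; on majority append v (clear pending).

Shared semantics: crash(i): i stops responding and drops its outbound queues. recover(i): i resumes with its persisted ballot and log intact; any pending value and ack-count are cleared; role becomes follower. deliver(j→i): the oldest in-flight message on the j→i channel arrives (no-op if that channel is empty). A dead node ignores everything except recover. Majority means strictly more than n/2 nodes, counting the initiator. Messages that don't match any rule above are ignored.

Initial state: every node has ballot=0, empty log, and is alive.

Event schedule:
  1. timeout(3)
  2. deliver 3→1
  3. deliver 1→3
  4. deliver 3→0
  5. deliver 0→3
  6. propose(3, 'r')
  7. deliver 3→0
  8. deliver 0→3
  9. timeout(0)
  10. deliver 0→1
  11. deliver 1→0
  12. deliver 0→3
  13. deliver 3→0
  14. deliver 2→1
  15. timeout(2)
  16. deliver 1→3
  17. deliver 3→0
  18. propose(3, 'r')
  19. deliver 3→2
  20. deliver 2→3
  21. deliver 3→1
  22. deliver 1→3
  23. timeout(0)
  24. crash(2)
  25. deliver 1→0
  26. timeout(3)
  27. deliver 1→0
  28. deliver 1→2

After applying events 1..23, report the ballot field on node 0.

after 1 — timeout(3): n3:cand/b7/[-]
after 2 — deliver 3→1: n1:foll/b7/[-]
after 3 — deliver 1→3: ·
after 4 — deliver 3→0: n0:foll/b7/[-]
after 5 — deliver 0→3: n3:lead/b7/[-]
after 6 — propose(3,'r'): ·
after 7 — deliver 3→0: n0:foll/b7/[r]
after 8 — deliver 0→3: ·
after 9 — timeout(0): n0:cand/b8/[r]
after 10 — deliver 0→1: n1:foll/b8/[-]
after 11 — deliver 1→0: ·
after 12 — deliver 0→3: n3:foll/b8/[-]
after 13 — deliver 3→0: n0:lead/b8/[r]
after 14 — deliver 2→1: ·
after 15 — timeout(2): n2:cand/b6/[-]
after 16 — deliver 1→3: ·
after 17 — deliver 3→0: ·
after 18 — propose(3,'r'): ·
after 19 — deliver 3→2: n2:foll/b7/[-]
after 20 — deliver 2→3: ·
after 21 — deliver 3→1: ·
after 22 — deliver 1→3: ·
after 23 — timeout(0): n0:cand/b12/[r]

12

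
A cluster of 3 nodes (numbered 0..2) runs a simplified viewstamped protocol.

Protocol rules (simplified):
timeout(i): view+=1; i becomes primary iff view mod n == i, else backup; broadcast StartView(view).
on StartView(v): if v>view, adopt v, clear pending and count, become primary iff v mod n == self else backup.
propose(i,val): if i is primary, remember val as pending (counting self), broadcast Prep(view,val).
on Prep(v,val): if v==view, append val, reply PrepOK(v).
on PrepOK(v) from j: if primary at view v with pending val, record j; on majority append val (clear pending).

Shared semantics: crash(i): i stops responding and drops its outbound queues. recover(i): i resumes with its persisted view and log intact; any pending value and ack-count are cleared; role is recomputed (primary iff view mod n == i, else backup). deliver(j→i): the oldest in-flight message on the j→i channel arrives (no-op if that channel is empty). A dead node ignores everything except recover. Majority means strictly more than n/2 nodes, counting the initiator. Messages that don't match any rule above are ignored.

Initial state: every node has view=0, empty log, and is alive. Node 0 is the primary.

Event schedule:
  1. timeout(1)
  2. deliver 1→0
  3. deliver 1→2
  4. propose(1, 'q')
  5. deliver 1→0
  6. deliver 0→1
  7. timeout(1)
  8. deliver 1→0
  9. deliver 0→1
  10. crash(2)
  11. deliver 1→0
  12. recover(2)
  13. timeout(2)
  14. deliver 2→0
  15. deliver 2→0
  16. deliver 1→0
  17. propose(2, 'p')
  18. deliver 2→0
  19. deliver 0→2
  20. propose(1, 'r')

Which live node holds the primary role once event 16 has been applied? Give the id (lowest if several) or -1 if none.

2

after 1 — timeout(1): n1:prim/v1/[-]
after 2 — deliver 1→0: n0:back/v1/[-]
after 3 — deliver 1→2: n2:back/v1/[-]
after 4 — propose(1,'q'): ·
after 5 — deliver 1→0: n0:back/v1/[q]
after 6 — deliver 0→1: n1:prim/v1/[q]
after 7 — timeout(1): n1:back/v2/[q]
after 8 — deliver 1→0: n0:back/v2/[q]
after 9 — deliver 0→1: ·
after 10 — crash(2): n2:✗back/v1/[-]
after 11 — deliver 1→0: ·
after 12 — recover(2): n2:back/v1/[-]
after 13 — timeout(2): n2:prim/v2/[-]
after 14 — deliver 2→0: ·
after 15 — deliver 2→0: ·
after 16 — deliver 1→0: ·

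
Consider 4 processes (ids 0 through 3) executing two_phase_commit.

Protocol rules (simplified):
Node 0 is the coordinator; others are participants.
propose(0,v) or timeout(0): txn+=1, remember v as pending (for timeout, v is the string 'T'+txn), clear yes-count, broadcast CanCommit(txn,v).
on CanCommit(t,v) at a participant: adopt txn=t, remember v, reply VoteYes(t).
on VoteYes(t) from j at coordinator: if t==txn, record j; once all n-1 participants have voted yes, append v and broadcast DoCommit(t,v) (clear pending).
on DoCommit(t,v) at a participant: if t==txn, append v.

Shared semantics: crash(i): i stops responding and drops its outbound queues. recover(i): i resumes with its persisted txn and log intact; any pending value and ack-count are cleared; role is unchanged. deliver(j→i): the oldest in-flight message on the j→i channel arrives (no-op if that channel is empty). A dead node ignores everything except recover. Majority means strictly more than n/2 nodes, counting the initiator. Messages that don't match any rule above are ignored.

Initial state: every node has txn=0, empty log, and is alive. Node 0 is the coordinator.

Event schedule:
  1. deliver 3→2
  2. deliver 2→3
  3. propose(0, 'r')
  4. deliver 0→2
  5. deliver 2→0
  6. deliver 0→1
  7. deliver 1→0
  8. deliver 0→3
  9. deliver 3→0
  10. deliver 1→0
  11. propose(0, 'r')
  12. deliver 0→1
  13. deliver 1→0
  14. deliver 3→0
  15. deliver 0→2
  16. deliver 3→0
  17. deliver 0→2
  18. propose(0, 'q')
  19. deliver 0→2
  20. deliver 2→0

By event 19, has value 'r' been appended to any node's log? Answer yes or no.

yes

1. deliver 3→2:  nop
2. deliver 2→3:  nop
3. propose(0,'r'):  <0:coor t1 ->
4. deliver 0→2:  <2:part t1 ->
5. deliver 2→0:  nop
6. deliver 0→1:  <1:part t1 ->
7. deliver 1→0:  nop
8. deliver 0→3:  <3:part t1 ->
9. deliver 3→0:  <0:coor t1 r>
10. deliver 1→0:  nop
11. propose(0,'r'):  <0:coor t2 r>
12. deliver 0→1:  <1:part t1 r>
13. deliver 1→0:  nop
14. deliver 3→0:  nop
15. deliver 0→2:  <2:part t1 r>
16. deliver 3→0:  nop
17. deliver 0→2:  <2:part t2 r>
18. propose(0,'q'):  <0:coor t3 r>
19. deliver 0→2:  <2:part t3 r>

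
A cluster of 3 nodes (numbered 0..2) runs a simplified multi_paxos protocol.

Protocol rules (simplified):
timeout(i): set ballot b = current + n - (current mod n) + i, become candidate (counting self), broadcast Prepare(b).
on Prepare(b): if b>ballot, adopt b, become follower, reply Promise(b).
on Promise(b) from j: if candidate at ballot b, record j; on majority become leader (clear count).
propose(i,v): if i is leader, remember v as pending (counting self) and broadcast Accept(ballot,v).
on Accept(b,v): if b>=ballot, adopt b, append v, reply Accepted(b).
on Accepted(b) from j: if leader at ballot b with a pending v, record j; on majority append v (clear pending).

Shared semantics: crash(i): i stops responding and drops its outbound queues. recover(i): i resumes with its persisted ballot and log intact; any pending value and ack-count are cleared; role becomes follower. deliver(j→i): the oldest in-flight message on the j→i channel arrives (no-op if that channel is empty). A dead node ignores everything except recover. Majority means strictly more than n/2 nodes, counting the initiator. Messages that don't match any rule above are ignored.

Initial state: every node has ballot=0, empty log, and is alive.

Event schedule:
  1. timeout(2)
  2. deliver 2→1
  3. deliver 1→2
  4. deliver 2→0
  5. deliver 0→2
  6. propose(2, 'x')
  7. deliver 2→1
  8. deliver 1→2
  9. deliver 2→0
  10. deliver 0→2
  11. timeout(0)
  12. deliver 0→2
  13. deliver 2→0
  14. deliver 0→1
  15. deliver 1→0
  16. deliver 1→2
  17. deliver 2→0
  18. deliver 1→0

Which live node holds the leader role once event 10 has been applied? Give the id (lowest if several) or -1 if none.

e1 timeout(2): 2[cand,b=5,-]
e2 deliver 2→1: 1[foll,b=5,-]
e3 deliver 1→2: 2[lead,b=5,-]
e4 deliver 2→0: 0[foll,b=5,-]
e5 deliver 0→2: ·
e6 propose(2,'x'): ·
e7 deliver 2→1: 1[foll,b=5,x]
e8 deliver 1→2: 2[lead,b=5,x]
e9 deliver 2→0: 0[foll,b=5,x]
e10 deliver 0→2: ·

2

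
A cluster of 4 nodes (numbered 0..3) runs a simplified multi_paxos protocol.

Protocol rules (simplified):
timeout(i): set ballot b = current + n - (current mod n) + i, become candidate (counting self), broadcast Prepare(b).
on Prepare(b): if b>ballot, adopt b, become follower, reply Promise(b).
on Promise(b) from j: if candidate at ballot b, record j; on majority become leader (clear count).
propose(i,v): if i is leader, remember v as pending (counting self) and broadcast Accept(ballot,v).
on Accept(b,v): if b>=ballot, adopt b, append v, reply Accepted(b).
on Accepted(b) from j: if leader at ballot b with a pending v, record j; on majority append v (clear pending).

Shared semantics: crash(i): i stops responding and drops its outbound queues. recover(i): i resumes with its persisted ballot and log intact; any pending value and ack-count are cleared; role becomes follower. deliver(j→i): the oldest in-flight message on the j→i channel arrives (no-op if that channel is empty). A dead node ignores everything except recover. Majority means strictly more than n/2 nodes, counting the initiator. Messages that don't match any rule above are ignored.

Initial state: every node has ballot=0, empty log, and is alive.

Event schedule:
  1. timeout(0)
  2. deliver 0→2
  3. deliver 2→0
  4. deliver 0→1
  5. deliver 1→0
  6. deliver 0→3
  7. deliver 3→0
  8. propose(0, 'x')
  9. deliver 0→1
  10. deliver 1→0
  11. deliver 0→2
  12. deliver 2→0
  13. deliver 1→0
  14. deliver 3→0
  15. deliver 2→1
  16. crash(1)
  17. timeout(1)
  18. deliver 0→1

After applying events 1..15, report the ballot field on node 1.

[1] timeout(0) → N0(cand b4 [-])
[2] deliver 0→2 → N2(foll b4 [-])
[3] deliver 2→0 → ∅
[4] deliver 0→1 → N1(foll b4 [-])
[5] deliver 1→0 → N0(lead b4 [-])
[6] deliver 0→3 → N3(foll b4 [-])
[7] deliver 3→0 → ∅
[8] propose(0,'x') → ∅
[9] deliver 0→1 → N1(foll b4 [x])
[10] deliver 1→0 → ∅
[11] deliver 0→2 → N2(foll b4 [x])
[12] deliver 2→0 → N0(lead b4 [x])
[13] deliver 1→0 → ∅
[14] deliver 3→0 → ∅
[15] deliver 2→1 → ∅

4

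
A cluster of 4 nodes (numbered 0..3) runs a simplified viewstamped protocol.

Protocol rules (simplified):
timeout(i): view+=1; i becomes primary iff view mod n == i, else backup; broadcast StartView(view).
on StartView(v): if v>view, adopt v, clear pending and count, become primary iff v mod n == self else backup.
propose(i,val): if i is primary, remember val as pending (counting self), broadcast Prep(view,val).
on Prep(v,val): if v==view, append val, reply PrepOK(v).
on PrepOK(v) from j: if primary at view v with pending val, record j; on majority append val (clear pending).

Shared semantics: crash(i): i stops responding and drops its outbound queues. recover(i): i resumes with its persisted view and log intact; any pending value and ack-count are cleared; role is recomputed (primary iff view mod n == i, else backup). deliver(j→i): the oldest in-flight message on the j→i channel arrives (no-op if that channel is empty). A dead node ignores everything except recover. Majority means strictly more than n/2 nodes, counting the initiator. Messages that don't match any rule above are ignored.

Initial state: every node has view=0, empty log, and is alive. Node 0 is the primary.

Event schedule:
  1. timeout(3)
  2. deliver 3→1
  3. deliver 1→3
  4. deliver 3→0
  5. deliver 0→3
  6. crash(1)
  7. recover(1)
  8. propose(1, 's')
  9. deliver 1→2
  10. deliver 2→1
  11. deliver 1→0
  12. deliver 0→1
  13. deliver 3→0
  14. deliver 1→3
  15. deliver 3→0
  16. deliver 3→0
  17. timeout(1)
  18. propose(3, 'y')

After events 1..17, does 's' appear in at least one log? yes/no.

yes

1. timeout(3):  <3:back v1 ->
2. deliver 3→1:  <1:prim v1 ->
3. deliver 1→3:  nop
4. deliver 3→0:  <0:back v1 ->
5. deliver 0→3:  nop
6. crash(1):  <1:✗prim v1 ->
7. recover(1):  <1:prim v1 ->
8. propose(1,'s'):  nop
9. deliver 1→2:  nop
10. deliver 2→1:  nop
11. deliver 1→0:  <0:back v1 s>
12. deliver 0→1:  nop
13. deliver 3→0:  nop
14. deliver 1→3:  <3:back v1 s>
15. deliver 3→0:  nop
16. deliver 3→0:  nop
17. timeout(1):  <1:back v2 ->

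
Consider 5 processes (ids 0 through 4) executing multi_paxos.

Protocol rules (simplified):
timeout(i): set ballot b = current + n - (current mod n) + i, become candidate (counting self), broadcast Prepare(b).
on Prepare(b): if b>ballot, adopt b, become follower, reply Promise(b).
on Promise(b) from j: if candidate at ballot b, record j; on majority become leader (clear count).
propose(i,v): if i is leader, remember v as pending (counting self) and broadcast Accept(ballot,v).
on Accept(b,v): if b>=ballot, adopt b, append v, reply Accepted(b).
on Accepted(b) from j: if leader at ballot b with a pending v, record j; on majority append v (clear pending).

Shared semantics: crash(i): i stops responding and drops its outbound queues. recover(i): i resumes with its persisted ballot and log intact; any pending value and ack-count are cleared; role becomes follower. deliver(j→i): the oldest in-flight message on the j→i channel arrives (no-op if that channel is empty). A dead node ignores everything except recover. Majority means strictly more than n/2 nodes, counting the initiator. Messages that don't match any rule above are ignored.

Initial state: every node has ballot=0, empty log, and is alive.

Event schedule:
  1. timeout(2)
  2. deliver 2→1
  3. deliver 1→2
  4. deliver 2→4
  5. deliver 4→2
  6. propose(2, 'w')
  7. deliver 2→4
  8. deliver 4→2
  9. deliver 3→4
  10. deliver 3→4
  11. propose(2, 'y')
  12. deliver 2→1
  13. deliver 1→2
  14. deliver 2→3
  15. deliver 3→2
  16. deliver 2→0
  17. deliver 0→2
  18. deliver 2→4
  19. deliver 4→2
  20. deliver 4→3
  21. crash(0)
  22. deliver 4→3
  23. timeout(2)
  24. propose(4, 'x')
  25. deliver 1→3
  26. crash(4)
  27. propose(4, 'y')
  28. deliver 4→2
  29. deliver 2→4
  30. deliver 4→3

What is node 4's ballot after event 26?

7

e1 timeout(2): 2[cand,b=7,-]
e2 deliver 2→1: 1[foll,b=7,-]
e3 deliver 1→2: ·
e4 deliver 2→4: 4[foll,b=7,-]
e5 deliver 4→2: 2[lead,b=7,-]
e6 propose(2,'w'): ·
e7 deliver 2→4: 4[foll,b=7,w]
e8 deliver 4→2: ·
e9 deliver 3→4: ·
e10 deliver 3→4: ·
e11 propose(2,'y'): ·
e12 deliver 2→1: 1[foll,b=7,w]
e13 deliver 1→2: ·
e14 deliver 2→3: 3[foll,b=7,-]
e15 deliver 3→2: ·
e16 deliver 2→0: 0[foll,b=7,-]
e17 deliver 0→2: ·
e18 deliver 2→4: 4[foll,b=7,w,y]
e19 deliver 4→2: 2[lead,b=7,y]
e20 deliver 4→3: ·
e21 crash(0): 0[✗foll,b=7,-]
e22 deliver 4→3: ·
e23 timeout(2): 2[cand,b=12,y]
e24 propose(4,'x'): ·
e25 deliver 1→3: ·
e26 crash(4): 4[✗foll,b=7,w,y]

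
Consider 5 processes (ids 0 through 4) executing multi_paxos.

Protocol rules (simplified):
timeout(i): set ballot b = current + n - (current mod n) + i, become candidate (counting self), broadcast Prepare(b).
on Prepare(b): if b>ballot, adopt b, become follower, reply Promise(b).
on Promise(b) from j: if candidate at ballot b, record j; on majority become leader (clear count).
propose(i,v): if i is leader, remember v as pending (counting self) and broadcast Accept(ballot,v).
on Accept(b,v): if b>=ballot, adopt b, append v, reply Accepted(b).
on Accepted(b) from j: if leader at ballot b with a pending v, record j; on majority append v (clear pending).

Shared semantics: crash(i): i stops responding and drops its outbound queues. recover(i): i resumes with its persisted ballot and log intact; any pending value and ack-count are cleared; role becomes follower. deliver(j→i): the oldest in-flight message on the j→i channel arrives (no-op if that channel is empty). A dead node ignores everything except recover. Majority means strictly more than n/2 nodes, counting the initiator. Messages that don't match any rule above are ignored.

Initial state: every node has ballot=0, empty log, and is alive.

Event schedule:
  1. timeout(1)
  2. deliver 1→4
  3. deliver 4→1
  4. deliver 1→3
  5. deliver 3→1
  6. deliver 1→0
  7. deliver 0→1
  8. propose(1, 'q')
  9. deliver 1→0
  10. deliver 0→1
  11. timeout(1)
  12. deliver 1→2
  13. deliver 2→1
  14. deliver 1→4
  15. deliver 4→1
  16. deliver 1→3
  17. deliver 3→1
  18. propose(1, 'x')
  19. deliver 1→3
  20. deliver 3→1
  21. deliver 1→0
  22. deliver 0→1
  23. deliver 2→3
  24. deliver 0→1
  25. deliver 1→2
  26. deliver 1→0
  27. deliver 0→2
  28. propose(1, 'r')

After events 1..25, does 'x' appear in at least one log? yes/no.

e1 timeout(1): 1[cand,b=6,-]
e2 deliver 1→4: 4[foll,b=6,-]
e3 deliver 4→1: ·
e4 deliver 1→3: 3[foll,b=6,-]
e5 deliver 3→1: 1[lead,b=6,-]
e6 deliver 1→0: 0[foll,b=6,-]
e7 deliver 0→1: ·
e8 propose(1,'q'): ·
e9 deliver 1→0: 0[foll,b=6,q]
e10 deliver 0→1: ·
e11 timeout(1): 1[cand,b=11,-]
e12 deliver 1→2: 2[foll,b=6,-]
e13 deliver 2→1: ·
e14 deliver 1→4: 4[foll,b=6,q]
e15 deliver 4→1: ·
e16 deliver 1→3: 3[foll,b=6,q]
e17 deliver 3→1: ·
e18 propose(1,'x'): ·
e19 deliver 1→3: 3[foll,b=11,q]
e20 deliver 3→1: ·
e21 deliver 1→0: 0[foll,b=11,q]
e22 deliver 0→1: 1[lead,b=11,-]
e23 deliver 2→3: ·
e24 deliver 0→1: ·
e25 deliver 1→2: 2[foll,b=6,q]

no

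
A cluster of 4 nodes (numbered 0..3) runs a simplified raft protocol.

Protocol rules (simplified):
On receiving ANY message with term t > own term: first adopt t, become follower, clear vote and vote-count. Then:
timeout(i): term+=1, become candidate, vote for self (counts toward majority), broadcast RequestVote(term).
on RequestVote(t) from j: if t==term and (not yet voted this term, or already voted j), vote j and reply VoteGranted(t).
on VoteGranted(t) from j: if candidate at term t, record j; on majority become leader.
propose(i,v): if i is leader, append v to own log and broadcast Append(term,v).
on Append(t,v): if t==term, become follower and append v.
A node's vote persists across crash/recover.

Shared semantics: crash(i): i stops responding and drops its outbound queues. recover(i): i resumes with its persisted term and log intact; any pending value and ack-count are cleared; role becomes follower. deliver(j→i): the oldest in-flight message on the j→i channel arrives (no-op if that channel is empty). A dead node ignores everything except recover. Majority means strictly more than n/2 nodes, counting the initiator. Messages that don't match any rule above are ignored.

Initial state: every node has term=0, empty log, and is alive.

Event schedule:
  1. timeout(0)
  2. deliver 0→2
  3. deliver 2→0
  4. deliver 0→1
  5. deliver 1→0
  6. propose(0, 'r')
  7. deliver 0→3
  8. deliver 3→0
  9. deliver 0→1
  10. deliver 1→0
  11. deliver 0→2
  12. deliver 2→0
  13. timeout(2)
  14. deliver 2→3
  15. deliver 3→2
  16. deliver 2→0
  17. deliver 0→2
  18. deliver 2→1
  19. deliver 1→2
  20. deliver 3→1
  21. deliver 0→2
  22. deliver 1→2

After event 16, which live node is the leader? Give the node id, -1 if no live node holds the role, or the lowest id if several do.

step 1 timeout(0): 0={cand,t=1,log=-}
step 2 deliver 0→2: 2={foll,t=1,log=-}
step 3 deliver 2→0: —
step 4 deliver 0→1: 1={foll,t=1,log=-}
step 5 deliver 1→0: 0={lead,t=1,log=-}
step 6 propose(0,'r'): 0={lead,t=1,log=r}
step 7 deliver 0→3: 3={foll,t=1,log=-}
step 8 deliver 3→0: —
step 9 deliver 0→1: 1={foll,t=1,log=r}
step 10 deliver 1→0: —
step 11 deliver 0→2: 2={foll,t=1,log=r}
step 12 deliver 2→0: —
step 13 timeout(2): 2={cand,t=2,log=r}
step 14 deliver 2→3: 3={foll,t=2,log=-}
step 15 deliver 3→2: —
step 16 deliver 2→0: 0={foll,t=2,log=r}

-1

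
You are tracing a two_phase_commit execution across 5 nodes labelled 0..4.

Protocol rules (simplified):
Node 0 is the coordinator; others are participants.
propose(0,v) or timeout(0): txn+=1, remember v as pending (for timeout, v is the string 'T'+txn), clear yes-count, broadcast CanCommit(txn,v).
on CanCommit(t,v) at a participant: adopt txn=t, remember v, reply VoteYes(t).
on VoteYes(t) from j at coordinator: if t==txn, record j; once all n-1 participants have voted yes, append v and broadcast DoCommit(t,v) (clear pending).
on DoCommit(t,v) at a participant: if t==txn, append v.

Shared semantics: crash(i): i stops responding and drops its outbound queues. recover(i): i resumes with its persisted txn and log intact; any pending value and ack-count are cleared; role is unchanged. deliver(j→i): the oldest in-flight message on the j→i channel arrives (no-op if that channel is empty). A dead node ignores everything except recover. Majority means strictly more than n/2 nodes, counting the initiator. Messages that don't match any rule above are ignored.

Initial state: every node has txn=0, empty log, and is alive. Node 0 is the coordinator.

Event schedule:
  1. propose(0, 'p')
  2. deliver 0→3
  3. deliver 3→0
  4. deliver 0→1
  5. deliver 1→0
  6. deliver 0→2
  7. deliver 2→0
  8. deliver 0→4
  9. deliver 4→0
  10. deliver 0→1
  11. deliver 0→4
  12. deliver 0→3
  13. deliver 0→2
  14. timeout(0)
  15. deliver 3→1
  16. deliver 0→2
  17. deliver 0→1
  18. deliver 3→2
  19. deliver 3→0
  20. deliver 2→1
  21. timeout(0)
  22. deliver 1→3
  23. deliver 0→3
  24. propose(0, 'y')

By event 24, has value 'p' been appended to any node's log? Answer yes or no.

step 1 propose(0,'p'): 0={coor,t=1,log=-}
step 2 deliver 0→3: 3={part,t=1,log=-}
step 3 deliver 3→0: —
step 4 deliver 0→1: 1={part,t=1,log=-}
step 5 deliver 1→0: —
step 6 deliver 0→2: 2={part,t=1,log=-}
step 7 deliver 2→0: —
step 8 deliver 0→4: 4={part,t=1,log=-}
step 9 deliver 4→0: 0={coor,t=1,log=p}
step 10 deliver 0→1: 1={part,t=1,log=p}
step 11 deliver 0→4: 4={part,t=1,log=p}
step 12 deliver 0→3: 3={part,t=1,log=p}
step 13 deliver 0→2: 2={part,t=1,log=p}
step 14 timeout(0): 0={coor,t=2,log=p}
step 15 deliver 3→1: —
step 16 deliver 0→2: 2={part,t=2,log=p}
step 17 deliver 0→1: 1={part,t=2,log=p}
step 18 deliver 3→2: —
step 19 deliver 3→0: —
step 20 deliver 2→1: —
step 21 timeout(0): 0={coor,t=3,log=p}
step 22 deliver 1→3: —
step 23 deliver 0→3: 3={part,t=2,log=p}
step 24 propose(0,'y'): 0={coor,t=4,log=p}

yes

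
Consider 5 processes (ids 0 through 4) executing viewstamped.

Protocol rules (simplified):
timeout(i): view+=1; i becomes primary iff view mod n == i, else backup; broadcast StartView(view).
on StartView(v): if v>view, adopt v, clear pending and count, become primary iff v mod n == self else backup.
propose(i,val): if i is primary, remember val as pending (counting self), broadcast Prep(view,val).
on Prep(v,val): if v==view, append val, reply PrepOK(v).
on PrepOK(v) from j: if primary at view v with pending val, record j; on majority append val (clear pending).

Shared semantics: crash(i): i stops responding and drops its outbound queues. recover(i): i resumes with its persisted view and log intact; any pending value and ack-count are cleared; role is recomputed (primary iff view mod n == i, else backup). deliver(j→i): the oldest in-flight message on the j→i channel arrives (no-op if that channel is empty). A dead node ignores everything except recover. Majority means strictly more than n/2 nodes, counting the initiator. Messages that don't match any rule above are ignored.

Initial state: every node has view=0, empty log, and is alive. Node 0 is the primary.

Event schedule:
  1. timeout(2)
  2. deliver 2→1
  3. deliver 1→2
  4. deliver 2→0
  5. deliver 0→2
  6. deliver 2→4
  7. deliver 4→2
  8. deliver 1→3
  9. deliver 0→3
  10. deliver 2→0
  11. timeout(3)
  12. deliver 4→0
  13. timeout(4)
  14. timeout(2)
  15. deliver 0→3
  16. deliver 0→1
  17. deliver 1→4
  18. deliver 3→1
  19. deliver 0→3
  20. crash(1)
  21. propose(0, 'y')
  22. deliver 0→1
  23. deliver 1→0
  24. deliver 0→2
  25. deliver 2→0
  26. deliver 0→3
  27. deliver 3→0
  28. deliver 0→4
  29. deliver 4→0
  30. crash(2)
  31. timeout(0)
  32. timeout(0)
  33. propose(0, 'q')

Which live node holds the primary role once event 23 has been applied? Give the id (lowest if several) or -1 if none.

2

[1] timeout(2) → N2(back v1 [-])
[2] deliver 2→1 → N1(prim v1 [-])
[3] deliver 1→2 → ∅
[4] deliver 2→0 → N0(back v1 [-])
[5] deliver 0→2 → ∅
[6] deliver 2→4 → N4(back v1 [-])
[7] deliver 4→2 → ∅
[8] deliver 1→3 → ∅
[9] deliver 0→3 → ∅
[10] deliver 2→0 → ∅
[11] timeout(3) → N3(back v1 [-])
[12] deliver 4→0 → ∅
[13] timeout(4) → N4(back v2 [-])
[14] timeout(2) → N2(prim v2 [-])
[15] deliver 0→3 → ∅
[16] deliver 0→1 → ∅
[17] deliver 1→4 → ∅
[18] deliver 3→1 → ∅
[19] deliver 0→3 → ∅
[20] crash(1) → N1(✗prim v1 [-])
[21] propose(0,'y') → ∅
[22] deliver 0→1 → ∅
[23] deliver 1→0 → ∅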